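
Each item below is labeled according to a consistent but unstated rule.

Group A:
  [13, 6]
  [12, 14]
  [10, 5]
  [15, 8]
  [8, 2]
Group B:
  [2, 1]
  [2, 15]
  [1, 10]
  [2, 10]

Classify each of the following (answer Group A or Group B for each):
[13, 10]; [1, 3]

The pattern is that an item is 'Group A' exactly when: first ≥ 5.
[13, 10] — first 13, hence Group A. [1, 3] — first 1, hence Group B.

Group A, Group B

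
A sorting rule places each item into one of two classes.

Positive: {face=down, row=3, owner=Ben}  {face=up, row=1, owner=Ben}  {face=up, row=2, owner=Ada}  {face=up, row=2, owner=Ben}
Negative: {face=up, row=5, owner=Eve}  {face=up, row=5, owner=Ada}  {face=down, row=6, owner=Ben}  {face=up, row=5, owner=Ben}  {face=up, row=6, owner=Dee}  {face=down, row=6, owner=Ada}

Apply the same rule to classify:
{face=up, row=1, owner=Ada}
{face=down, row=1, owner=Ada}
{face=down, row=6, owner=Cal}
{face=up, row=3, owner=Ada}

Positive, Positive, Negative, Positive

The classifier is using: row ≤ 3.
{face=up, row=1, owner=Ada}: row = 1, has this property → Positive.
{face=down, row=1, owner=Ada}: row = 1, has this property → Positive.
{face=down, row=6, owner=Cal}: row = 6, does not pass → Negative.
{face=up, row=3, owner=Ada}: row = 3, has this property → Positive.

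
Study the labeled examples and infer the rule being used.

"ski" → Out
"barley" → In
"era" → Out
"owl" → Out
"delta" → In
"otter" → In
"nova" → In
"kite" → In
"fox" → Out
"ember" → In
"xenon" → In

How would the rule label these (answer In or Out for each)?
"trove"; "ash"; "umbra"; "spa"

In, Out, In, Out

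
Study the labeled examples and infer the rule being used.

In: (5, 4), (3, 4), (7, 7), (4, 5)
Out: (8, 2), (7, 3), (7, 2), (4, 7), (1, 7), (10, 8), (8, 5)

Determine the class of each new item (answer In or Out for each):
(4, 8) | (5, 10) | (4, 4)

Out, Out, In

The distinguishing property — |first − second| ≤ 1 — holds for all the 'In' cases and none of the 'Out' cases.
(4, 8): |4−8| = 4, does not fit → Out.
(5, 10): |5−10| = 5, does not fit → Out.
(4, 4): |4−4| = 0, has this property → In.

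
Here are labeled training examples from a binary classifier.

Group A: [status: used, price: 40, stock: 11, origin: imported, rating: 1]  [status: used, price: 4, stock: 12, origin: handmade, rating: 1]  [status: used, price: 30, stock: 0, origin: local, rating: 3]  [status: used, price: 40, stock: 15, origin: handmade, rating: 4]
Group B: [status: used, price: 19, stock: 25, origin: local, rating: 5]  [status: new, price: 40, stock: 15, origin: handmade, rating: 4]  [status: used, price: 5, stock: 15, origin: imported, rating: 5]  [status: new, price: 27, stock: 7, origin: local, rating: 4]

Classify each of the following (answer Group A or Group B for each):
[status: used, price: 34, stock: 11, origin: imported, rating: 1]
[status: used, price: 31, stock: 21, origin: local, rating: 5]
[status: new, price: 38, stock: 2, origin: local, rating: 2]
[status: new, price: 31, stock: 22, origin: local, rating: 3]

A rule that fits every label: status is used AND rating ≤ 4 — true of each 'Group A' example, false of each 'Group B' one.
[status: used, price: 34, stock: 11, origin: imported, rating: 1] → status is used, rating = 1 → Group A. [status: used, price: 31, stock: 21, origin: local, rating: 5] → status is used, rating = 5 → Group B. [status: new, price: 38, stock: 2, origin: local, rating: 2] → status is new, rating = 2 → Group B. [status: new, price: 31, stock: 22, origin: local, rating: 3] → status is new, rating = 3 → Group B.

Group A, Group B, Group B, Group B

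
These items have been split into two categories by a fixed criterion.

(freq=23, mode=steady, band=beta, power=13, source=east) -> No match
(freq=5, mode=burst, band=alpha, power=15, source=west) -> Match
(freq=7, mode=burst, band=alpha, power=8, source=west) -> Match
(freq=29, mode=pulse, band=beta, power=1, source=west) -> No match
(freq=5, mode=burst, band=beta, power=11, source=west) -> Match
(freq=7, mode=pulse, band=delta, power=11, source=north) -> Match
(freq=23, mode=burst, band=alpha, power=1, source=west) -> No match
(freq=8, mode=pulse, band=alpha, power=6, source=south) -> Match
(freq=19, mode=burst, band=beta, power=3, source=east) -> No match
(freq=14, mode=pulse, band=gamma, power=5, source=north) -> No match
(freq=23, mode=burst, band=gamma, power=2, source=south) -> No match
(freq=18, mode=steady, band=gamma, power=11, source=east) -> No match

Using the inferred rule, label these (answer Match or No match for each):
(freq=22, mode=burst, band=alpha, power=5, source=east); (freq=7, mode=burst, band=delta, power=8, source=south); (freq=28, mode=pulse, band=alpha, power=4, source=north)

No match, Match, No match

Every 'Match' example satisfies: freq ≤ 8. None of the 'No match' examples do.
(freq=22, mode=burst, band=alpha, power=5, source=east): freq = 22 — lacks this property, so No match. (freq=7, mode=burst, band=delta, power=8, source=south): freq = 7 — satisfies this, so Match. (freq=28, mode=pulse, band=alpha, power=4, source=north): freq = 28 — lacks this property, so No match.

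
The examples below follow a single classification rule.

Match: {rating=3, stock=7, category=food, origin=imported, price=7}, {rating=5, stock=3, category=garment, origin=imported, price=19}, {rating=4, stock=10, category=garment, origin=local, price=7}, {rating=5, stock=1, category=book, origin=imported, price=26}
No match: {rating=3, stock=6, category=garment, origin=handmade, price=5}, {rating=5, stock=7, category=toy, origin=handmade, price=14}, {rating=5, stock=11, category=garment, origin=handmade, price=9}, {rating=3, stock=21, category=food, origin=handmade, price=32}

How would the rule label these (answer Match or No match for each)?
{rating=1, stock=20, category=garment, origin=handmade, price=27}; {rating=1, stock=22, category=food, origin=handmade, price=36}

No match, No match

Rule: origin is not handmade. This holds for each 'Match' example and fails for each 'No match' one.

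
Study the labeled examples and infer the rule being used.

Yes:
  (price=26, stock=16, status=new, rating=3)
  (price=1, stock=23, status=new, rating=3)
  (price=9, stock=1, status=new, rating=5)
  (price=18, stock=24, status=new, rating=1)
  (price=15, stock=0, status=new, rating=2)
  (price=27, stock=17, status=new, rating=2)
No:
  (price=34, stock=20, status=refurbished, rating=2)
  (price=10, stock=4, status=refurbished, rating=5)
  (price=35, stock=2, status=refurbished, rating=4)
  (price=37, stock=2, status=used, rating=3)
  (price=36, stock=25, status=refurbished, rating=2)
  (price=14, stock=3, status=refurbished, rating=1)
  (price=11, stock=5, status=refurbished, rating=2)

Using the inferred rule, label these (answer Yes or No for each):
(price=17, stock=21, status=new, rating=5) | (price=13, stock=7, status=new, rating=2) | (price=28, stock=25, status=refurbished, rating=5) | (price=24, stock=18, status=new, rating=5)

Yes, Yes, No, Yes

Looking at the examples, the only property every 'Yes' case has and every 'No' case lacks is: status is new.
(price=17, stock=21, status=new, rating=5): status is new, fits → Yes. (price=13, stock=7, status=new, rating=2): status is new, fits → Yes. (price=28, stock=25, status=refurbished, rating=5): status is refurbished, lacks this property → No. (price=24, stock=18, status=new, rating=5): status is new, fits → Yes.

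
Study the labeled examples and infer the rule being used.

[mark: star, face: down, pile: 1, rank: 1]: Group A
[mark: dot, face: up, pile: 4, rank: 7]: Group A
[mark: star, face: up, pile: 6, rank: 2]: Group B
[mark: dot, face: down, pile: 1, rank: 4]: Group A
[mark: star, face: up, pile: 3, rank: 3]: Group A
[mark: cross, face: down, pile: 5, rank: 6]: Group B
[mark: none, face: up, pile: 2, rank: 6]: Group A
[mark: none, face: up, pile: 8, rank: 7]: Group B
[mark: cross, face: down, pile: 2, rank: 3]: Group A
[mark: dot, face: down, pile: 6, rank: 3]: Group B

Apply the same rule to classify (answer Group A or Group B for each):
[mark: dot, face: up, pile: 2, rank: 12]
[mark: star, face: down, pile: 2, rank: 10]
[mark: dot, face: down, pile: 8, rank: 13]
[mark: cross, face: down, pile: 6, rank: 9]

Group A, Group A, Group B, Group B

The classifier is using: pile ≤ 4.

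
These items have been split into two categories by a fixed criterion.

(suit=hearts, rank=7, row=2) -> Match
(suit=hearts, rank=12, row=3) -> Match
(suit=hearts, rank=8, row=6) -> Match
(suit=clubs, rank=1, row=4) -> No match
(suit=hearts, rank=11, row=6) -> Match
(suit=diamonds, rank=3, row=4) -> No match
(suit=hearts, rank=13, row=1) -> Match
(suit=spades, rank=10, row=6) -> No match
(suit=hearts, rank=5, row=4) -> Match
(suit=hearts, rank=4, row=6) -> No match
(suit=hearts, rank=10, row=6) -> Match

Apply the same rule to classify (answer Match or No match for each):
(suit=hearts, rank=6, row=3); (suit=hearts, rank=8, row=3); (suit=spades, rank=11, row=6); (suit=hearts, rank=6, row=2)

The pattern is that an item is 'Match' exactly when: suit is hearts AND rank ≥ 5.
(suit=hearts, rank=6, row=3): Match (suit is hearts, rank = 6).
(suit=hearts, rank=8, row=3): Match (suit is hearts, rank = 8).
(suit=spades, rank=11, row=6): No match (suit is spades, rank = 11).
(suit=hearts, rank=6, row=2): Match (suit is hearts, rank = 6).

Match, Match, No match, Match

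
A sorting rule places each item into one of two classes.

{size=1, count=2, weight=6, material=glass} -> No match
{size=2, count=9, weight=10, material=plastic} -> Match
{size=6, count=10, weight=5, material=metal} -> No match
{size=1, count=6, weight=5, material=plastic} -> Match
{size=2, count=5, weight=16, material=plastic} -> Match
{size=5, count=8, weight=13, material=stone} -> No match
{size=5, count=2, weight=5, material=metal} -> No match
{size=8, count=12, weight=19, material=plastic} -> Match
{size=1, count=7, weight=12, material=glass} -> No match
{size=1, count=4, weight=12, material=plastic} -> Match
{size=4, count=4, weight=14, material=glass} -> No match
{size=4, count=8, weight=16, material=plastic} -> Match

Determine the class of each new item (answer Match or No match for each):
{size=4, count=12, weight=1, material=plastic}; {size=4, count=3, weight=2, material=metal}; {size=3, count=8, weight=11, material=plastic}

Match, No match, Match

The distinguishing property — material is plastic — holds for all the 'Match' cases and none of the 'No match' cases.
{size=4, count=12, weight=1, material=plastic}: material is plastic — matches, so Match.
{size=4, count=3, weight=2, material=metal}: material is metal — does not pass, so No match.
{size=3, count=8, weight=11, material=plastic}: material is plastic — matches, so Match.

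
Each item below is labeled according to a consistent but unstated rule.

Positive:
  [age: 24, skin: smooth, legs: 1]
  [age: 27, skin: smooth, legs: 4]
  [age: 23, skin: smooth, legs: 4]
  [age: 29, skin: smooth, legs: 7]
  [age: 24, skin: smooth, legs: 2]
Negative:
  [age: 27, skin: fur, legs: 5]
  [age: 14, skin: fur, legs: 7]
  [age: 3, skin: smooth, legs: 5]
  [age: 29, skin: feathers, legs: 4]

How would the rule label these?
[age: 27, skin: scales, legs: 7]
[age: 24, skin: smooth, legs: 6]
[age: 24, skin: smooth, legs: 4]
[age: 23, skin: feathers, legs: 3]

'Positive' ⟺ skin is smooth AND age ≥ 14.

Negative, Positive, Positive, Negative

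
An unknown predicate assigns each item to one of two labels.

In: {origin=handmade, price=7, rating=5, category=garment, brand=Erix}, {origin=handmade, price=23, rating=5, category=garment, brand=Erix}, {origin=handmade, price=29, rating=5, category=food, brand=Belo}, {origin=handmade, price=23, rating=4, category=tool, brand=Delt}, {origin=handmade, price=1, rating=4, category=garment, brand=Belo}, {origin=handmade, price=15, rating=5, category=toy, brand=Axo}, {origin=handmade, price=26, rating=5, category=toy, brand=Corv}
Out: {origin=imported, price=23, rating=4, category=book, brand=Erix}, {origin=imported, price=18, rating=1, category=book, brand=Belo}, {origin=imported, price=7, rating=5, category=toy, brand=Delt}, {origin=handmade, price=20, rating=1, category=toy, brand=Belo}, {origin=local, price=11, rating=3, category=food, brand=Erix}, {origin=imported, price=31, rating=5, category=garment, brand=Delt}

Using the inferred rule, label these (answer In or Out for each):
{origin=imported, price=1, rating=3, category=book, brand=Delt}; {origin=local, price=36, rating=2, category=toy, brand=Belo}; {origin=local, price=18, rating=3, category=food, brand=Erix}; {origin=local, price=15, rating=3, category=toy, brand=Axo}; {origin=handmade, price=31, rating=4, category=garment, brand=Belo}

Out, Out, Out, Out, In

Rule: origin is handmade AND rating ≥ 3. This holds for each 'In' example and fails for each 'Out' one.
{origin=imported, price=1, rating=3, category=book, brand=Delt}: origin is imported, rating = 3, does not fit → Out. {origin=local, price=36, rating=2, category=toy, brand=Belo}: origin is local, rating = 2, does not fit → Out. {origin=local, price=18, rating=3, category=food, brand=Erix}: origin is local, rating = 3, does not fit → Out. {origin=local, price=15, rating=3, category=toy, brand=Axo}: origin is local, rating = 3, does not fit → Out. {origin=handmade, price=31, rating=4, category=garment, brand=Belo}: origin is handmade, rating = 4, qualifies → In.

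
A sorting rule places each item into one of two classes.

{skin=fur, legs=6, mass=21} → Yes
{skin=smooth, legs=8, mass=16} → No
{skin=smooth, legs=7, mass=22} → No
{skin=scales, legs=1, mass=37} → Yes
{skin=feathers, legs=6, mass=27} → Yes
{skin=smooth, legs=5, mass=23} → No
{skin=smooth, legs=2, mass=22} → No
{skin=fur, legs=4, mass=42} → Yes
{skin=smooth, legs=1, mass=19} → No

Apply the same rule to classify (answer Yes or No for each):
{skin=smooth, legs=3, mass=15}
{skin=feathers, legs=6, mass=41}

No, Yes

Comparing the two groups points to one rule — skin is not smooth.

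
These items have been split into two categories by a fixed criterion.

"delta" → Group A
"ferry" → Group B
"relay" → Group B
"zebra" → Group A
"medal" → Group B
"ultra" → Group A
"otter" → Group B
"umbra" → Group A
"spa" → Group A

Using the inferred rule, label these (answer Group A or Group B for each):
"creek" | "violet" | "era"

All 'Group A' examples share one property — ends with 'a' — and every 'Group B' example lacks it.
"creek": ends with 'k' — lacks this property, so Group B.
"violet": ends with 't' — lacks this property, so Group B.
"era": ends with 'a' — passes, so Group A.

Group B, Group B, Group A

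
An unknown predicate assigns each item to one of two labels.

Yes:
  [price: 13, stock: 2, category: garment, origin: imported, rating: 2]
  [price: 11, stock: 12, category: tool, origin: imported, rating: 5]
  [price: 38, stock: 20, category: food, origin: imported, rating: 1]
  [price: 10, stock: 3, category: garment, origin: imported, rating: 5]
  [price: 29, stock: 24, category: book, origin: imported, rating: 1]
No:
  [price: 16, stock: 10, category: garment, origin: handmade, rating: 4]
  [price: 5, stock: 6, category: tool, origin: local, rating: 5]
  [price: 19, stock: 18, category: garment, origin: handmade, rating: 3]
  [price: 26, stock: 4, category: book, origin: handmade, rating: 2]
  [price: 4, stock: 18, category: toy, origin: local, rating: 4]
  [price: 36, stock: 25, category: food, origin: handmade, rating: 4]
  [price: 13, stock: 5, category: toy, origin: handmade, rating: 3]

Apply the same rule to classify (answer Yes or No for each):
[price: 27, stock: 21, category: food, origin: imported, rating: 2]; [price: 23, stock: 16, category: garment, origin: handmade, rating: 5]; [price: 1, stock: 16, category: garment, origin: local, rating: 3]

Yes, No, No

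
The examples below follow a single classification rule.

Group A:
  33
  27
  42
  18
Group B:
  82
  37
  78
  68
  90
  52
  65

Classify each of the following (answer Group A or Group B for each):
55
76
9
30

The rule appears to be: multiple of 3 AND at most 42.
55: 55 = 3·18 + 1, 55 > 42, doesn't qualify → Group B. 76: 76 = 3·25 + 1, 76 > 42, doesn't qualify → Group B. 9: 9 = 3·3, 9 ≤ 42, matches → Group A. 30: 30 = 3·10, 30 ≤ 42, matches → Group A.

Group B, Group B, Group A, Group A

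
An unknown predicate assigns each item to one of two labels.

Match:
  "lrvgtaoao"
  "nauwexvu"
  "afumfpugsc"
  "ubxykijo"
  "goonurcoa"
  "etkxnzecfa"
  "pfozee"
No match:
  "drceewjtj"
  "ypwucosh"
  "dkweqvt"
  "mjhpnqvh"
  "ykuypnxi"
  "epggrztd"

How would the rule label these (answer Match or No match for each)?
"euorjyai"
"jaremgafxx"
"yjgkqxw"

Match, Match, No match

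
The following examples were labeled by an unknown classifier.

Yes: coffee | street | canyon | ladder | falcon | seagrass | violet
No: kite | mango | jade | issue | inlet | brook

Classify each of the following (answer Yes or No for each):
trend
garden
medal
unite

The rule appears to be: length ≥ 6.

No, Yes, No, No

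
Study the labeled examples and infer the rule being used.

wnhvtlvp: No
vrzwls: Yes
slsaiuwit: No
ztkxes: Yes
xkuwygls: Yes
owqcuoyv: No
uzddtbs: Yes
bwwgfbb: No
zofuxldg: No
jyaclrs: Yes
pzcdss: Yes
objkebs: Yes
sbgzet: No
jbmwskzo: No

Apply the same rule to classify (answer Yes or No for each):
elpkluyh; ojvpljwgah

No, No

The simplest hypothesis consistent with all the labels is: ends with 's'.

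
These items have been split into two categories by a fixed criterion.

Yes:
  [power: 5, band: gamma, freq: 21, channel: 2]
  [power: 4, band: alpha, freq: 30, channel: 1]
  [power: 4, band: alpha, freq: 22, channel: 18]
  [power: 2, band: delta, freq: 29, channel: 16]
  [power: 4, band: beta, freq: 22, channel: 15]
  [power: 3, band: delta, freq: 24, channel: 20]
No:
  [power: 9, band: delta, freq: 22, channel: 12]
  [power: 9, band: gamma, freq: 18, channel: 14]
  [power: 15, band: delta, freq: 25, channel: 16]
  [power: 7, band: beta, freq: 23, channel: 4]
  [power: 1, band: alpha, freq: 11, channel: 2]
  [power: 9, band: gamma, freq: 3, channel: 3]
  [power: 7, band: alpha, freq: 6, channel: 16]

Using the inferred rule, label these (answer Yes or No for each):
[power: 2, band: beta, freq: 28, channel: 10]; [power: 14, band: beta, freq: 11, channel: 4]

The common property of the 'Yes' items is: freq ≥ 18 AND power ≤ 5. No 'No' item has it.
[power: 2, band: beta, freq: 28, channel: 10]: freq = 28, power = 2, fits → Yes.
[power: 14, band: beta, freq: 11, channel: 4]: freq = 11, power = 14, does not fit → No.

Yes, No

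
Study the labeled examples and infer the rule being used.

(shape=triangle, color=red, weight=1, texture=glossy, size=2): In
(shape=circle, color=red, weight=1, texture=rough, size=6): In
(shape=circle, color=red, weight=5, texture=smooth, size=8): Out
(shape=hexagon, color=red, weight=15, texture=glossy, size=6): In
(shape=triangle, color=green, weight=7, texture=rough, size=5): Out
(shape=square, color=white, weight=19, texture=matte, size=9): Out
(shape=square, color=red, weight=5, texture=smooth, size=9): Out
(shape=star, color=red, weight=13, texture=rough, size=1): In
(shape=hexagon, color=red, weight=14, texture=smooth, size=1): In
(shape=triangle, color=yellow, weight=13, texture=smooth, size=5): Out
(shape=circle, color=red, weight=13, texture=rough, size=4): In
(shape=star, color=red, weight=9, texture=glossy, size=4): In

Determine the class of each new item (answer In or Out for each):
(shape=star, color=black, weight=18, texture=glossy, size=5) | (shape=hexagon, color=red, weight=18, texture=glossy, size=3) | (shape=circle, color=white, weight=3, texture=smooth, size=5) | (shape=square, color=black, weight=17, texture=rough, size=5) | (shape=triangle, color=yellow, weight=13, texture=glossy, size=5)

The simplest hypothesis consistent with all the labels is: color is red AND size ≤ 6.
Out: (shape=star, color=black, weight=18, texture=glossy, size=5), since color is black, size = 5.
In: (shape=hexagon, color=red, weight=18, texture=glossy, size=3), since color is red, size = 3.
Out: (shape=circle, color=white, weight=3, texture=smooth, size=5), since color is white, size = 5.
Out: (shape=square, color=black, weight=17, texture=rough, size=5), since color is black, size = 5.
Out: (shape=triangle, color=yellow, weight=13, texture=glossy, size=5), since color is yellow, size = 5.

Out, In, Out, Out, Out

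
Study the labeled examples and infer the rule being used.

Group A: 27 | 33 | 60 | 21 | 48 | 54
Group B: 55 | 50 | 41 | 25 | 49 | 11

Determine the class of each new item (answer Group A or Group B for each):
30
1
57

Every 'Group A' example satisfies: multiple of 3. None of the 'Group B' examples do.

Group A, Group B, Group A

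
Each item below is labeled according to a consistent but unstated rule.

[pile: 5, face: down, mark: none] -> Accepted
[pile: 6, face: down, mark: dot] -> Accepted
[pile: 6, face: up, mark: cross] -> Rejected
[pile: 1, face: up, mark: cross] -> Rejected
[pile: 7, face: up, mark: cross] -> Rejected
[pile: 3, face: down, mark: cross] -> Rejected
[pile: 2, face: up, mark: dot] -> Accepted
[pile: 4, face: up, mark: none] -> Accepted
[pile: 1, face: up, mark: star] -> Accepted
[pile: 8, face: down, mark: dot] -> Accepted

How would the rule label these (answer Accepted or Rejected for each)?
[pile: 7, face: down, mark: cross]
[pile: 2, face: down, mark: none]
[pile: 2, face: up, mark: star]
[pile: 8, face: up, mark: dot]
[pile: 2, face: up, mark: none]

All 'Accepted' examples share one property — mark is not cross — and every 'Rejected' example lacks it.
Rejected: [pile: 7, face: down, mark: cross], since mark is cross. Accepted: [pile: 2, face: down, mark: none], since mark is none. Accepted: [pile: 2, face: up, mark: star], since mark is star. Accepted: [pile: 8, face: up, mark: dot], since mark is dot. Accepted: [pile: 2, face: up, mark: none], since mark is none.

Rejected, Accepted, Accepted, Accepted, Accepted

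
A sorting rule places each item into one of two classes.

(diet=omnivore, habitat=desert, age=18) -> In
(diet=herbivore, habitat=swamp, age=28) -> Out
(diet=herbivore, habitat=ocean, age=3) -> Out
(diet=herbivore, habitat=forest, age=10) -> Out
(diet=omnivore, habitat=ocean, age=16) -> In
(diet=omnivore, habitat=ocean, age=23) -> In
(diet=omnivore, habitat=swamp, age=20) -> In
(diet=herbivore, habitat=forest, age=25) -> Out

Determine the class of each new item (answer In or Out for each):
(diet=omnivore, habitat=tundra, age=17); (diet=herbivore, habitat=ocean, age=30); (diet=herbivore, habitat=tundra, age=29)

In, Out, Out

A rule that fits every label: diet is omnivore — true of each 'In' example, false of each 'Out' one.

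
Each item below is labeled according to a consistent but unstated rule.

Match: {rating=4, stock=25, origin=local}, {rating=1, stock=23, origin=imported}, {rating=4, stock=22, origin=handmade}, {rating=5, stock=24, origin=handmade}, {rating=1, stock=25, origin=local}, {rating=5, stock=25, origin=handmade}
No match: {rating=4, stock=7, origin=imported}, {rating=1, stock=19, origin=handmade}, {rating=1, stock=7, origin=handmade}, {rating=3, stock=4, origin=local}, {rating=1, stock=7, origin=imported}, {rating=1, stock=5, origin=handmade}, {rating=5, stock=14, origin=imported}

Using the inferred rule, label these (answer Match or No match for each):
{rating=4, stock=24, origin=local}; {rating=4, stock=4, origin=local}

Match, No match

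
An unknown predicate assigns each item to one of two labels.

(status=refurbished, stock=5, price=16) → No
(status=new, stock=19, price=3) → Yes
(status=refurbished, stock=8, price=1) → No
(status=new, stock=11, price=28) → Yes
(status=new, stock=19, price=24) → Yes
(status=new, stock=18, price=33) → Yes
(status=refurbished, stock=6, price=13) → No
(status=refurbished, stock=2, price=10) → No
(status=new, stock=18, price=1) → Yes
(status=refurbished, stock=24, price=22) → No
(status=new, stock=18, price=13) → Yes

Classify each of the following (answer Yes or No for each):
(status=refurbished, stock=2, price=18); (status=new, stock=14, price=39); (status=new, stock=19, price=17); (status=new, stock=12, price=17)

A rule that fits every label: status is new — true of each 'Yes' example, false of each 'No' one.

No, Yes, Yes, Yes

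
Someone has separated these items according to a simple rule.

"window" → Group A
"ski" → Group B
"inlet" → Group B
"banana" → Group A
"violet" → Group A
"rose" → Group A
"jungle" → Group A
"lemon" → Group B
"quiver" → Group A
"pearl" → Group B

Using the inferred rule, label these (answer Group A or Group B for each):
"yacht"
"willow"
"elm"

The common property of the 'Group A' items is: even length. No 'Group B' item has it.
"yacht": length 5, does not satisfy this → Group B. "willow": length 6, fits → Group A. "elm": length 3, does not satisfy this → Group B.

Group B, Group A, Group B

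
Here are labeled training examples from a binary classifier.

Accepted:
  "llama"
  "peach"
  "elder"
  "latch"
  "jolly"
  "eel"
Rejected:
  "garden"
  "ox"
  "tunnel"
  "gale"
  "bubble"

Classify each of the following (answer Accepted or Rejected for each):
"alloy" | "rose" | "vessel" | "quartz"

Rule: odd length. This holds for each 'Accepted' example and fails for each 'Rejected' one.
"alloy" — length 5, hence Accepted.
"rose" — length 4, hence Rejected.
"vessel" — length 6, hence Rejected.
"quartz" — length 6, hence Rejected.

Accepted, Rejected, Rejected, Rejected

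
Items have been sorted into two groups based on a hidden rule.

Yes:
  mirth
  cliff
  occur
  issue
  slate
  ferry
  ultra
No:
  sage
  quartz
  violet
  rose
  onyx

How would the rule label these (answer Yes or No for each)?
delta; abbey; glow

Yes, Yes, No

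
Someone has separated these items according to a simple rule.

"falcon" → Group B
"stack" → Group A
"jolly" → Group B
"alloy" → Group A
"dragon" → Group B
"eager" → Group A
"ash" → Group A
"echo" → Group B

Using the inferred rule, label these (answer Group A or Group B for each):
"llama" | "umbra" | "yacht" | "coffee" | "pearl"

One predicate separates the groups cleanly: odd length AND contains 'a'.
"llama": length 5, has 'a' — qualifies, so Group A. "umbra": length 5, has 'a' — qualifies, so Group A. "yacht": length 5, has 'a' — qualifies, so Group A. "coffee": length 6, no 'a' — fails the rule, so Group B. "pearl": length 5, has 'a' — qualifies, so Group A.

Group A, Group A, Group A, Group B, Group A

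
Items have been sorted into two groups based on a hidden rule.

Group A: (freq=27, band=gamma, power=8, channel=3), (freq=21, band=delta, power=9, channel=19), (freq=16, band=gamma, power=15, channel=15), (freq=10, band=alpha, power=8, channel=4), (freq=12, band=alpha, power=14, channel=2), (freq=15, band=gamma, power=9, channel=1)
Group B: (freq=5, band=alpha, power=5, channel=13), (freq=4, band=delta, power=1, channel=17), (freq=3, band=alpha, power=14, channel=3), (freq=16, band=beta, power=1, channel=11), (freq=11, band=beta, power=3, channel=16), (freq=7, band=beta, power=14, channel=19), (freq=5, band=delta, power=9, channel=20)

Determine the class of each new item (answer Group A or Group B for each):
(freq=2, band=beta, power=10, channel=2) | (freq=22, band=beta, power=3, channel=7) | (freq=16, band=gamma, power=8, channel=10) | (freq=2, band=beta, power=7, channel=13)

Group B, Group B, Group A, Group B

The rule appears to be: power ≥ 5 AND freq ≥ 10.
(freq=2, band=beta, power=10, channel=2) — power = 10, freq = 2, hence Group B.
(freq=22, band=beta, power=3, channel=7) — power = 3, freq = 22, hence Group B.
(freq=16, band=gamma, power=8, channel=10) — power = 8, freq = 16, hence Group A.
(freq=2, band=beta, power=7, channel=13) — power = 7, freq = 2, hence Group B.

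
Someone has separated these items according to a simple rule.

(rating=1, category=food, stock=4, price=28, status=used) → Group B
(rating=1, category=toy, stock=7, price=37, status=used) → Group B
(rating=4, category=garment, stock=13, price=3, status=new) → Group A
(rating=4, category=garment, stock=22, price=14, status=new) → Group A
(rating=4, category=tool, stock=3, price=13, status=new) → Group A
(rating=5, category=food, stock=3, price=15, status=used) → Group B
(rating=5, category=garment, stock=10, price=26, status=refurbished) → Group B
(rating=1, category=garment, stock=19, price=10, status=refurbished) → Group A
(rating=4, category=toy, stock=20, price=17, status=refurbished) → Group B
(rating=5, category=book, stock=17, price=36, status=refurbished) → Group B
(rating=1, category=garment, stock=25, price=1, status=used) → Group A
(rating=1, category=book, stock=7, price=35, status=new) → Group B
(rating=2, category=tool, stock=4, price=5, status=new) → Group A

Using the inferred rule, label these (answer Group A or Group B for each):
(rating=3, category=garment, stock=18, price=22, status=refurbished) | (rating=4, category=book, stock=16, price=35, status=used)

Group B, Group B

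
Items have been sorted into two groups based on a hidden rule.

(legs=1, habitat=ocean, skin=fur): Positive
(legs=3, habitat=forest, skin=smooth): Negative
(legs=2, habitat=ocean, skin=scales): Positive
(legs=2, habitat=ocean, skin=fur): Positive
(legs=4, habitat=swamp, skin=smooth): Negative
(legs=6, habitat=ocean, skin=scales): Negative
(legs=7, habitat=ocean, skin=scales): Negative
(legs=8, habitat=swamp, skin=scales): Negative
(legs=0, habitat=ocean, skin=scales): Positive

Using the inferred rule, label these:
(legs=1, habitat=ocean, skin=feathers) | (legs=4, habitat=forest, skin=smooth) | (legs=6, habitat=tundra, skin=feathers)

The simplest hypothesis consistent with all the labels is: legs ≤ 2.
Positive: (legs=1, habitat=ocean, skin=feathers), since legs = 1. Negative: (legs=4, habitat=forest, skin=smooth), since legs = 4. Negative: (legs=6, habitat=tundra, skin=feathers), since legs = 6.

Positive, Negative, Negative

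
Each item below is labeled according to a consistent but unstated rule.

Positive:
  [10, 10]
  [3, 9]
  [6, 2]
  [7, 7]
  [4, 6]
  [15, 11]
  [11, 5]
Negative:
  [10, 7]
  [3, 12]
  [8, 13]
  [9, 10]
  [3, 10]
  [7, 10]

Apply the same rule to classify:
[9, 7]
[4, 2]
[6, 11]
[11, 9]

Positive, Positive, Negative, Positive

Every 'Positive' example satisfies: sum is even. None of the 'Negative' examples do.
[9, 7] — 9+7 = 16, hence Positive.
[4, 2] — 4+2 = 6, hence Positive.
[6, 11] — 6+11 = 17, hence Negative.
[11, 9] — 11+9 = 20, hence Positive.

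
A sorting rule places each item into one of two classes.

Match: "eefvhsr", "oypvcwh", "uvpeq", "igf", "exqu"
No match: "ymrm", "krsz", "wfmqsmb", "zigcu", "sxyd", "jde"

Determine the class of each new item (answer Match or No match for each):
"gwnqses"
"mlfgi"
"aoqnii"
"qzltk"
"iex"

The classifier is using: starts with a vowel.
"gwnqses" — starts with 'g', hence No match.
"mlfgi" — starts with 'm', hence No match.
"aoqnii" — starts with 'a', hence Match.
"qzltk" — starts with 'q', hence No match.
"iex" — starts with 'i', hence Match.

No match, No match, Match, No match, Match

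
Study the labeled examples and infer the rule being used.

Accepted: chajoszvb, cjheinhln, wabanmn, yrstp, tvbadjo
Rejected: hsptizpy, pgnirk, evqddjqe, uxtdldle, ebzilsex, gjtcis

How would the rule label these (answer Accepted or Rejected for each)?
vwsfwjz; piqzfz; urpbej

All 'Accepted' examples share one property — odd length — and every 'Rejected' example lacks it.
vwsfwjz: length 7 — meets the rule, so Accepted.
piqzfz: length 6 — doesn't match, so Rejected.
urpbej: length 6 — doesn't match, so Rejected.

Accepted, Rejected, Rejected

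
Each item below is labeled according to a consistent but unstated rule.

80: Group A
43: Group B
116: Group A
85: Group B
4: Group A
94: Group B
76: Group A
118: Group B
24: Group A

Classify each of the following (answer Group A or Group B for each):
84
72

Group A, Group A

The common property of the 'Group A' items is: multiple of 4. No 'Group B' item has it.
84: Group A (84 = 4·21). 72: Group A (72 = 4·18).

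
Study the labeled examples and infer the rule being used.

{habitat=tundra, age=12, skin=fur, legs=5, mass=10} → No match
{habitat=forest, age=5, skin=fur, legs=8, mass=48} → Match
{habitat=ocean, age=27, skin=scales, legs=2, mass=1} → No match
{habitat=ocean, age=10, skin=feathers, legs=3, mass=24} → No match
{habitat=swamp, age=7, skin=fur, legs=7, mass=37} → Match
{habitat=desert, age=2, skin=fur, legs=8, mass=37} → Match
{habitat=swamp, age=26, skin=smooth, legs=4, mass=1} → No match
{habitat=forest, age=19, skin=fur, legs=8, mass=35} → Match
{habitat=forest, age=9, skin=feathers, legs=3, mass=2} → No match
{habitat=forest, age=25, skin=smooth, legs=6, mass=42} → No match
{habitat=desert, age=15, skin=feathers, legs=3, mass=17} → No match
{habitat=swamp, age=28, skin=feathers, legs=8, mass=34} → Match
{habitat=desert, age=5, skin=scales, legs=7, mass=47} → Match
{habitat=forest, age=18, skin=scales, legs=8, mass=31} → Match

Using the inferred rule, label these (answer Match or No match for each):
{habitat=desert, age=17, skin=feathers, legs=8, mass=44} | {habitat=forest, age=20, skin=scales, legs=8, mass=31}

Match, Match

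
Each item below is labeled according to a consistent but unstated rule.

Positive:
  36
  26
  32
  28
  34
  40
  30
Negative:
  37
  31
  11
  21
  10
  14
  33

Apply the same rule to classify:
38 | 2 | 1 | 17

Positive, Negative, Negative, Negative

The rule appears to be: even AND at least 21.
38: Positive (38 is even, 38 ≥ 21). 2: Negative (2 is even, 2 < 21). 1: Negative (1 is odd, 1 < 21). 17: Negative (17 is odd, 17 < 21).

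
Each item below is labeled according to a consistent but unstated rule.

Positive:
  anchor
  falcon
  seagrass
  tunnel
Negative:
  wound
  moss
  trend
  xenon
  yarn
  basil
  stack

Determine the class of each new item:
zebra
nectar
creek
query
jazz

All 'Positive' examples share one property — length ≥ 6 — and every 'Negative' example lacks it.
zebra: length 5, fails the rule → Negative. nectar: length 6, qualifies → Positive. creek: length 5, fails the rule → Negative. query: length 5, fails the rule → Negative. jazz: length 4, fails the rule → Negative.

Negative, Positive, Negative, Negative, Negative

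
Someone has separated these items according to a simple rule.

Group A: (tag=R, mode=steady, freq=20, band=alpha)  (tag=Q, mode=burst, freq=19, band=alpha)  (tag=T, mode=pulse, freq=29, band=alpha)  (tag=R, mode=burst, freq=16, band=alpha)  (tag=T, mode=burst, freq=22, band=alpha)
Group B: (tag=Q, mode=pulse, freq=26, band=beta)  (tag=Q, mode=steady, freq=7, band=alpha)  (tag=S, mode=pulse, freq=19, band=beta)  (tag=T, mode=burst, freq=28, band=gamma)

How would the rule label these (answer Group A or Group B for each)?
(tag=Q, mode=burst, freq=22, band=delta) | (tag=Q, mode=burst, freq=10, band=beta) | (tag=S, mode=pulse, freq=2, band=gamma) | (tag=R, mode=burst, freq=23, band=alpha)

Group B, Group B, Group B, Group A

A rule that fits every label: band is alpha AND freq ≥ 16 — true of each 'Group A' example, false of each 'Group B' one.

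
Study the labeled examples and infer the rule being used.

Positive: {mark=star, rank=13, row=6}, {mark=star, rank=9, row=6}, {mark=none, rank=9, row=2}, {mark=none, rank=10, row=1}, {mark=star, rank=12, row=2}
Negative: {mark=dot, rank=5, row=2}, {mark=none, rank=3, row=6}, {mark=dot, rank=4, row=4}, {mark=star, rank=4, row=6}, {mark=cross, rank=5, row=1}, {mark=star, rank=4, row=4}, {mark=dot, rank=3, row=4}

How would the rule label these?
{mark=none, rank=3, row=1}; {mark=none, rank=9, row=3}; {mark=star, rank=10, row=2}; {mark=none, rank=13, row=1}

Negative, Positive, Positive, Positive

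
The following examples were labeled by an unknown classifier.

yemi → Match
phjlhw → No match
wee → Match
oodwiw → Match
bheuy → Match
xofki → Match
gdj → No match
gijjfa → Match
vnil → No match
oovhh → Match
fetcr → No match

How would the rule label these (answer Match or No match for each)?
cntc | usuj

No match, Match

'Match' ⟺ has ≥ 2 vowels.
No match: cntc, since 0 vowels.
Match: usuj, since 2 vowels.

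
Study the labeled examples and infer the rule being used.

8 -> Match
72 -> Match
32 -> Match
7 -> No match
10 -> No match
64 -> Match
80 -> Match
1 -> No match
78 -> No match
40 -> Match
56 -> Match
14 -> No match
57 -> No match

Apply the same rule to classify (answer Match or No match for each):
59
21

The pattern is that an item is 'Match' exactly when: multiple of 4.
59: 59 = 4·14 + 3, doesn't match → No match. 21: 21 = 4·5 + 1, doesn't match → No match.

No match, No match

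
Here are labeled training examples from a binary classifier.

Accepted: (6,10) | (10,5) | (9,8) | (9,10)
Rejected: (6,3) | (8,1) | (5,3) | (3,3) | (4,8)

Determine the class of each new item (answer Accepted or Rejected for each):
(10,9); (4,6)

Accepted, Rejected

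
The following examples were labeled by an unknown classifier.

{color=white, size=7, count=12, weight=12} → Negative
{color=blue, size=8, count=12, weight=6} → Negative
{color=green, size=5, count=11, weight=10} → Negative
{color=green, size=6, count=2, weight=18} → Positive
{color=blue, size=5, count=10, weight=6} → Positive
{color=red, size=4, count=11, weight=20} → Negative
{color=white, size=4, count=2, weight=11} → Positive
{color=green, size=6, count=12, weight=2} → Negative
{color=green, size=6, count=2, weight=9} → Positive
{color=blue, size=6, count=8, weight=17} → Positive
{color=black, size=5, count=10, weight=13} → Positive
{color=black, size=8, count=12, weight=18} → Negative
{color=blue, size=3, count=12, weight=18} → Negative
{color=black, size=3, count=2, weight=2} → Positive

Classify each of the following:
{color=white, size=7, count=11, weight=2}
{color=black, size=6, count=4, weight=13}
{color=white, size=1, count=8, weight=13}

Negative, Positive, Positive

The pattern is that an item is 'Positive' exactly when: count ≤ 10.
{color=white, size=7, count=11, weight=2}: Negative (count = 11). {color=black, size=6, count=4, weight=13}: Positive (count = 4). {color=white, size=1, count=8, weight=13}: Positive (count = 8).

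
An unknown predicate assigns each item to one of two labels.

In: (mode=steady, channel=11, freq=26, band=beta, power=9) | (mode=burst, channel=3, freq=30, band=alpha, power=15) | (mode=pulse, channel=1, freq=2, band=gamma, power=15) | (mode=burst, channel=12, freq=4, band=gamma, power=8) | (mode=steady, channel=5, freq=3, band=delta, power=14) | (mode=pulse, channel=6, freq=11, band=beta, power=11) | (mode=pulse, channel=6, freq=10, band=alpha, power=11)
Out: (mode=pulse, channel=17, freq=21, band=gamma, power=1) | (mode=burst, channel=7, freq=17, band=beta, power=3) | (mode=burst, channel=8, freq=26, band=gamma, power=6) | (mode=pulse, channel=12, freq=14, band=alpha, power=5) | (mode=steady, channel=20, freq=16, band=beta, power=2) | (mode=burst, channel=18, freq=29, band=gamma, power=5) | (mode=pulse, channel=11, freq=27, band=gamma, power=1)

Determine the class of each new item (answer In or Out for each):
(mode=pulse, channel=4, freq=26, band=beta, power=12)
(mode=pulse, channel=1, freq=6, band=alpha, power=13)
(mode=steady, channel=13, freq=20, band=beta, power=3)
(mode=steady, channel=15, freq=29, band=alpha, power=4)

In, In, Out, Out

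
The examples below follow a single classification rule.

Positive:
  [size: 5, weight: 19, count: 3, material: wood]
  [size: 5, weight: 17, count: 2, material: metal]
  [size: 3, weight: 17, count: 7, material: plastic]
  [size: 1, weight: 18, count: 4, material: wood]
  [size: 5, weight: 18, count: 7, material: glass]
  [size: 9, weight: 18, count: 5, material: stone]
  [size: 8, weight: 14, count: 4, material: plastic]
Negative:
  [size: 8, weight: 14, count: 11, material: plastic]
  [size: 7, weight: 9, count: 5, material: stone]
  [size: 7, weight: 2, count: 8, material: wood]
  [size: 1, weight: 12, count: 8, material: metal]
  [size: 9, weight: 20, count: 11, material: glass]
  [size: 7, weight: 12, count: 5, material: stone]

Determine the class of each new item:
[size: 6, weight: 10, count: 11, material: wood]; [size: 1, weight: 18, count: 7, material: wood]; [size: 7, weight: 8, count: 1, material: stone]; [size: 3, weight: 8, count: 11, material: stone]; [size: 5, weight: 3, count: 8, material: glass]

All 'Positive' examples share one property — count ≤ 7 AND weight ≥ 14 — and every 'Negative' example lacks it.
[size: 6, weight: 10, count: 11, material: wood] — count = 11, weight = 10, hence Negative. [size: 1, weight: 18, count: 7, material: wood] — count = 7, weight = 18, hence Positive. [size: 7, weight: 8, count: 1, material: stone] — count = 1, weight = 8, hence Negative. [size: 3, weight: 8, count: 11, material: stone] — count = 11, weight = 8, hence Negative. [size: 5, weight: 3, count: 8, material: glass] — count = 8, weight = 3, hence Negative.

Negative, Positive, Negative, Negative, Negative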